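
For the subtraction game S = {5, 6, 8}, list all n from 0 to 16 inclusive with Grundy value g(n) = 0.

0, 1, 2, 3, 4, 13, 14, 15, 16

Compute g(0), g(1), … for moves {5, 6, 8}:
k:     0  1  2  3  4  5  6  7  8  9 10 11 12 13 14 15 16
g(k):  0  0  0  0  0  1  1  1  1  1  2  2  2  0  0  0  0
The P-positions (g = 0) in 0..16 are 0, 1, 2, 3, 4, 13, 14, 15, 16.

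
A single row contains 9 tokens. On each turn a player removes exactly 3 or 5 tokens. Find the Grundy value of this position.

Grundy values for subtraction set {3, 5}:
g(0) = mex{} = 0
g(1) = mex{} = 0
g(2) = mex{} = 0
g(3) = mex{0} = 1
g(4) = mex{0} = 1
g(5) = mex{0} = 1
g(6) = mex{0,1} = 2
g(7) = mex{0,1} = 2
g(8) = mex{1} = 0
g(9) = mex{1,2} = 0
So g(9) = 0.

0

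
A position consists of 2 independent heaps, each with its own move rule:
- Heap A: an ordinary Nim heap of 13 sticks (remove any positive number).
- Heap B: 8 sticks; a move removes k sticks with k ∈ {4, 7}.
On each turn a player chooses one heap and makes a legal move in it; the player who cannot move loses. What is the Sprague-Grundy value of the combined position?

15

Heap A is a plain Nim heap of size 13, so its Grundy value is 13.
Grundy values for heap B (subtraction set {4, 7}):
k:     0  1  2  3  4  5  6  7  8
g(k):  0  0  0  0  1  1  1  1  2
So g(8) = 2.
By the Sprague-Grundy theorem, the Grundy value of a sum of independent games is the XOR of the component values.
Combined value = 13 ⊕ 2 = 15.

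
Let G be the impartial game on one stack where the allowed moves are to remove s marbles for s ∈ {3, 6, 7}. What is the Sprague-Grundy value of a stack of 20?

Compute g(0), g(1), … for moves {3, 6, 7}:
k:     0  1  2  3  4  5  6  7  8  9 10 11 12 13 14 15 16 17 18 19 20
g(k):  0  0  0  1  1  1  2  2  2  3  0  0  0  1  1  1  2  2  2  3  0
So g(20) = 0.

0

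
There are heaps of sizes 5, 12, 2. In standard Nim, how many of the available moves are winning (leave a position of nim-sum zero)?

1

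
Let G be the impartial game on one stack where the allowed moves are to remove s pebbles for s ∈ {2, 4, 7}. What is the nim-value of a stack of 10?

2

Grundy values for subtraction set {2, 4, 7}:
g(0) = mex{} = 0
g(1) = mex{} = 0
g(2) = mex{0} = 1
g(3) = mex{0} = 1
g(4) = mex{0,1} = 2
g(5) = mex{0,1} = 2
g(6) = mex{1,2} = 0
g(7) = mex{0,1,2} = 3
g(8) = mex{0,2} = 1
g(9) = mex{1,2,3} = 0
g(10) = mex{0,1} = 2
So g(10) = 2.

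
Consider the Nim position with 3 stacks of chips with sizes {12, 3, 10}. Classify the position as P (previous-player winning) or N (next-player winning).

Bitwise XOR of the heap sizes:
  1100  (12)
  0011  (3)
  1010  (10)
  ----
  0101  (5)
The nim-sum is 5 ≠ 0, so this is an N-position: the player to move can win.

N-position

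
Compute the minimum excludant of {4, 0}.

0 is in the set but 1 is not, so the mex is 1.

1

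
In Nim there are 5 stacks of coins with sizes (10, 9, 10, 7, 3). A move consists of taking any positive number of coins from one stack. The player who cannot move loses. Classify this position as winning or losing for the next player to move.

Winning position

Nim-sum: 10 XOR 9 XOR 10 XOR 7 XOR 3 = 13.
The nim-sum is 13 ≠ 0, so this is an N-position: the player to move can win.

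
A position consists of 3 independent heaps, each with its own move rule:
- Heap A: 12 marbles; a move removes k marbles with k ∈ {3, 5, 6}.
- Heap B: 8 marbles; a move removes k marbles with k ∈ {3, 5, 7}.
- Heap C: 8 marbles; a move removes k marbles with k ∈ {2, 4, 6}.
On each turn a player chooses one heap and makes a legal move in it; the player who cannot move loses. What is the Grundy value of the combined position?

3

For heap A, compute g(0), g(1), … with moves {3, 5, 6}:
g(0) = mex{} = 0
g(1) = mex{} = 0
g(2) = mex{} = 0
g(3) = mex{0} = 1
g(4) = mex{0} = 1
g(5) = mex{0} = 1
g(6) = mex{0,1} = 2
g(7) = mex{0,1} = 2
g(8) = mex{0,1} = 2
g(9) = mex{1,2} = 0
g(10) = mex{1,2} = 0
g(11) = mex{1,2} = 0
g(12) = mex{0,2} = 1
So g(12) = 1.
Grundy values for heap B (subtraction set {3, 5, 7}):
k:     0  1  2  3  4  5  6  7  8
g(k):  0  0  0  1  1  1  2  2  2
So g(8) = 2.
Grundy values for heap C (subtraction set {2, 4, 6}):
k:     0  1  2  3  4  5  6  7  8
g(k):  0  0  1  1  2  2  3  3  0
So g(8) = 0.
By the Sprague-Grundy theorem, the Grundy value of a sum of independent games is the XOR of the component values.
Combined value = 1 XOR 2 XOR 0 = 3.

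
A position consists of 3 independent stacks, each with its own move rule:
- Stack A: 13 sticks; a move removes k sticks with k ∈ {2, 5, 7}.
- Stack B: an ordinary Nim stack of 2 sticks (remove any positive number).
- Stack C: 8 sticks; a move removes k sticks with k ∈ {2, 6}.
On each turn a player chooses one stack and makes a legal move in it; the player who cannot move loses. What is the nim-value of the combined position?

2

Grundy values for stack A (subtraction set {2, 5, 7}):
k:     0  1  2  3  4  5  6  7  8  9 10 11 12 13
g(k):  0  0  1  1  0  2  1  3  2  2  0  3  1  0
So g(13) = 0.
Stack B is a plain Nim stack of size 2, so its Grundy value is 2.
Grundy values for stack C (subtraction set {2, 6}):
k:     0  1  2  3  4  5  6  7  8
g(k):  0  0  1  1  0  0  1  1  0
So g(8) = 0.
The value of a disjunctive sum is the nim-sum of the parts.
Combined value = 0 ⊕ 2 ⊕ 0 = 2.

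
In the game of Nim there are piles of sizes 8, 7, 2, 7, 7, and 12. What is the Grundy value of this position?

In binary:
  1000  (8)
  0111  (7)
  0010  (2)
  0111  (7)
  0111  (7)
  1100  (12)
  ----
  0001  (1)

1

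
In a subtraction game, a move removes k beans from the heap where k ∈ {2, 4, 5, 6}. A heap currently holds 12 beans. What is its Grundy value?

2

Compute g(0), g(1), … for moves {2, 4, 5, 6}:
g(0) = mex{} = 0
g(1) = mex{} = 0
g(2) = mex{0} = 1
g(3) = mex{0} = 1
g(4) = mex{0,1} = 2
g(5) = mex{0,1} = 2
g(6) = mex{0,1,2} = 3
g(7) = mex{0,1,2} = 3
g(8) = mex{1,2,3} = 0
g(9) = mex{1,2,3} = 0
g(10) = mex{0,2,3} = 1
g(11) = mex{0,2,3} = 1
g(12) = mex{0,1,3} = 2
So g(12) = 2.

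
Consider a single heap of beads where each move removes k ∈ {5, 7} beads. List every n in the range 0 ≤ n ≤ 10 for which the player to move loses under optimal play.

0, 1, 2, 3, 4

Compute g(0), g(1), … for moves {5, 7}:
g(0) = mex{} = 0
g(1) = mex{} = 0
g(2) = mex{} = 0
g(3) = mex{} = 0
g(4) = mex{} = 0
g(5) = mex{0} = 1
g(6) = mex{0} = 1
g(7) = mex{0} = 1
g(8) = mex{0} = 1
g(9) = mex{0} = 1
g(10) = mex{0,1} = 2
The P-positions (g = 0) in 0..10 are 0, 1, 2, 3, 4.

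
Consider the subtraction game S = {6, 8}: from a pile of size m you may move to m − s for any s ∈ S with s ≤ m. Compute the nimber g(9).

1

Grundy values for subtraction set {6, 8}:
k:     0  1  2  3  4  5  6  7  8  9
g(k):  0  0  0  0  0  0  1  1  1  1
So g(9) = 1.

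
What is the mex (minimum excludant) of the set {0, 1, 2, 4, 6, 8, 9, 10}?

The values 0, 1, 2 are all present; 3 is the first non-negative integer missing from the set.

3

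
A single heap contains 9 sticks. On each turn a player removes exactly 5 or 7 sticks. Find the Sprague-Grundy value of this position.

1

Grundy values for subtraction set {5, 7}:
k:     0  1  2  3  4  5  6  7  8  9
g(k):  0  0  0  0  0  1  1  1  1  1
So g(9) = 1.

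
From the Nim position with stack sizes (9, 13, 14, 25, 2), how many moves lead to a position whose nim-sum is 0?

1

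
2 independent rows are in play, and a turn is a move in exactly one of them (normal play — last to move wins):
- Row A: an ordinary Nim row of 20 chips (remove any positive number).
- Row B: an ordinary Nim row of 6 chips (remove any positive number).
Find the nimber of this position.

18

Row A is a plain Nim row of size 20, so its Grundy value is 20.
Row B is a plain Nim row of size 6, so its Grundy value is 6.
The value of a disjunctive sum is the nim-sum of the parts.
Combined value = 20 XOR 6 = 18.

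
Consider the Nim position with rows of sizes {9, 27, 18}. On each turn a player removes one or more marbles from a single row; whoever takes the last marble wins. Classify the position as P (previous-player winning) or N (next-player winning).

Compute the nim-sum pairwise:
9 XOR 27 = 18
18 XOR 18 = 0
The nim-sum is 0, so this is a P-position: the player to move is in a losing position under optimal play.

P-position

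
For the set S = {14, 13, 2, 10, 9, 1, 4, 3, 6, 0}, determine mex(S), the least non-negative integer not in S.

5

The values 0, 1, 2, 3, 4 are all present; 5 is the first non-negative integer missing from the set.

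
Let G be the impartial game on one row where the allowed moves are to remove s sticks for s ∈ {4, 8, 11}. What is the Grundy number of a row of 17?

0

Compute g(0), g(1), … for moves {4, 8, 11}:
k:     0  1  2  3  4  5  6  7  8  9 10 11 12 13 14 15 16 17
g(k):  0  0  0  0  1  1  1  1  2  2  2  2  3  3  3  0  0  0
So g(17) = 0.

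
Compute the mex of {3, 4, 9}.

0

0 is not in the set, so the mex is 0.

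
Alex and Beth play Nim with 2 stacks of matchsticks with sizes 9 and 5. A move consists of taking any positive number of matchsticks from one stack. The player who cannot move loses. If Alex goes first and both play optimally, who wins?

Compute the nim-sum pairwise:
9 ⊕ 5 = 12
The nim-sum is 12 ≠ 0, so this is an N-position: the player to move can win; Alex has a winning move.

Alex wins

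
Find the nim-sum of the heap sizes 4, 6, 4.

6

Compute the nim-sum pairwise:
4 ⊕ 6 = 2
2 ⊕ 4 = 6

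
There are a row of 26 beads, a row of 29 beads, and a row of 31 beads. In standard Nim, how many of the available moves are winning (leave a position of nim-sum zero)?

Compute the nim-sum pairwise:
26 ^ 29 = 7
7 ^ 31 = 24
The overall nim-sum is X = 24. A row of size p has a winning move iff p XOR X < p (reduce it to p XOR X).
  26: 26 XOR 24 = 2 < 26 — winning move (to 2).
  29: 29 XOR 24 = 5 < 29 — winning move (to 5).
  31: 31 XOR 24 = 7 < 31 — winning move (to 7).
That gives 3 winning moves.

3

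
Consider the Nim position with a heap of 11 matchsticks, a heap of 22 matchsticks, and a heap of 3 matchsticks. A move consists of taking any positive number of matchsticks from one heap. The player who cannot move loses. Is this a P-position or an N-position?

N-position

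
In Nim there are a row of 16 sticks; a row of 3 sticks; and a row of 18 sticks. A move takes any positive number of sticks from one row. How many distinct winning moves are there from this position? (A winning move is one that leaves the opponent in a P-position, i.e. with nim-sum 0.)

1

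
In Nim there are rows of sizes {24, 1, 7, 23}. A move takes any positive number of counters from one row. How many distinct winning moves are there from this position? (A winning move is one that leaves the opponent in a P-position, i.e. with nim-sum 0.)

1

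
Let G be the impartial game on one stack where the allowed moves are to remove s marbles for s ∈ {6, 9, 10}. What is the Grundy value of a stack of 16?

Build the Grundy sequence with g(k) = mex{g(k−s) : s ∈ {6, 9, 10}, s ≤ k}:
k:     0  1  2  3  4  5  6  7  8  9 10 11 12 13 14 15 16
g(k):  0  0  0  0  0  0  1  1  1  1  1  1  2  2  2  2  0
So g(16) = 0.

0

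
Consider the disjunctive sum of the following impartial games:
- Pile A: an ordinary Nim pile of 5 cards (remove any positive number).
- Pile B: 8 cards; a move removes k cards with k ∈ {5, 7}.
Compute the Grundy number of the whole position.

Pile A is a plain Nim pile of size 5, so its Grundy value is 5.
For pile B, compute g(0), g(1), … with moves {5, 7}:
g(0) = mex{} = 0
g(1) = mex{} = 0
g(2) = mex{} = 0
g(3) = mex{} = 0
g(4) = mex{} = 0
g(5) = mex{0} = 1
g(6) = mex{0} = 1
g(7) = mex{0} = 1
g(8) = mex{0} = 1
So g(8) = 1.
By the Sprague-Grundy theorem, the Grundy value of a sum of independent games is the XOR of the component values.
Combined value = 5 ⊕ 1 = 4.

4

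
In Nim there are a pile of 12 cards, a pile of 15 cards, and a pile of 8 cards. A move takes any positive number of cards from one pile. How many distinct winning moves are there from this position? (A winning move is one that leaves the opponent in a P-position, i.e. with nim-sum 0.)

3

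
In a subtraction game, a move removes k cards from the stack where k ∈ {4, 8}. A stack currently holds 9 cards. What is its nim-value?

Compute g(0), g(1), … for moves {4, 8}:
k:     0  1  2  3  4  5  6  7  8  9
g(k):  0  0  0  0  1  1  1  1  2  2
So g(9) = 2.

2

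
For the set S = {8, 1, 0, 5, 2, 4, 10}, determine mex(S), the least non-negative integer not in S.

3

The values 0, 1, 2 are all present; 3 is the first non-negative integer missing from the set.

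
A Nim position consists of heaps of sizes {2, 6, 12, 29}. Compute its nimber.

Compute the nim-sum pairwise:
2 ⊕ 6 = 4
4 ⊕ 12 = 8
8 ⊕ 29 = 21

21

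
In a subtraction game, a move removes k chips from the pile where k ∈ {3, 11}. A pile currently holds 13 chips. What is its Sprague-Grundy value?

2

Grundy values for subtraction set {3, 11}:
g(0) = mex{} = 0
g(1) = mex{} = 0
g(2) = mex{} = 0
g(3) = mex{0} = 1
g(4) = mex{0} = 1
g(5) = mex{0} = 1
g(6) = mex{1} = 0
g(7) = mex{1} = 0
g(8) = mex{1} = 0
g(9) = mex{0} = 1
g(10) = mex{0} = 1
g(11) = mex{0} = 1
g(12) = mex{0,1} = 2
g(13) = mex{0,1} = 2
So g(13) = 2.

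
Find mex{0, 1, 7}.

The values 0, 1 are all present; 2 is the first non-negative integer missing from the set.

2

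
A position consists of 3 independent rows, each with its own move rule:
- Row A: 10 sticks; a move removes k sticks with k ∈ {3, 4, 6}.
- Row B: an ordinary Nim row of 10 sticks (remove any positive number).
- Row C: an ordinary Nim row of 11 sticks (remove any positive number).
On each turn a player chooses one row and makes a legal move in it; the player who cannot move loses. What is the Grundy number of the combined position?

1

Grundy values for row A (subtraction set {3, 4, 6}):
k:     0  1  2  3  4  5  6  7  8  9 10
g(k):  0  0  0  1  1  1  2  2  2  0  0
So g(10) = 0.
Row B is a plain Nim row of size 10, so its Grundy value is 10.
Row C is a plain Nim row of size 11, so its Grundy value is 11.
The value of a disjunctive sum is the nim-sum of the parts.
Combined value = 0 ⊕ 10 ⊕ 11 = 1.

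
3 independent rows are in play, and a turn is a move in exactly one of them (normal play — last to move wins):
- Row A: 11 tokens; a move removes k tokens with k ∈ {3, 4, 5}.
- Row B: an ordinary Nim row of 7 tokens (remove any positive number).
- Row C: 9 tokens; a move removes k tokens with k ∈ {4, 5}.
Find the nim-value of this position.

For row A, compute g(0), g(1), … with moves {3, 4, 5}:
g(0) = mex{} = 0
g(1) = mex{} = 0
g(2) = mex{} = 0
g(3) = mex{0} = 1
g(4) = mex{0} = 1
g(5) = mex{0} = 1
g(6) = mex{0,1} = 2
g(7) = mex{0,1} = 2
g(8) = mex{1} = 0
g(9) = mex{1,2} = 0
g(10) = mex{1,2} = 0
g(11) = mex{0,2} = 1
So g(11) = 1.
Row B is a plain Nim row of size 7, so its Grundy value is 7.
For row C, compute g(0), g(1), … with moves {4, 5}:
k:     0  1  2  3  4  5  6  7  8  9
g(k):  0  0  0  0  1  1  1  1  2  0
So g(9) = 0.
The value of a disjunctive sum is the nim-sum of the parts.
Combined value = 1 XOR 7 XOR 0 = 6.

6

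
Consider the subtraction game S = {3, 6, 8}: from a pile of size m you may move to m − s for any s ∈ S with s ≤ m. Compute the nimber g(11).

Compute g(0), g(1), … for moves {3, 6, 8}:
g(0) = mex{} = 0
g(1) = mex{} = 0
g(2) = mex{} = 0
g(3) = mex{0} = 1
g(4) = mex{0} = 1
g(5) = mex{0} = 1
g(6) = mex{0,1} = 2
g(7) = mex{0,1} = 2
g(8) = mex{0,1} = 2
g(9) = mex{0,1,2} = 3
g(10) = mex{0,1,2} = 3
g(11) = mex{1,2} = 0
So g(11) = 0.

0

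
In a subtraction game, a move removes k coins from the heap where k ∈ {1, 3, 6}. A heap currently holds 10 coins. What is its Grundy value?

1

Build the Grundy sequence with g(k) = mex{g(k−s) : s ∈ {1, 3, 6}, s ≤ k}:
k:     0  1  2  3  4  5  6  7  8  9 10
g(k):  0  1  0  1  0  1  2  3  2  0  1
So g(10) = 1.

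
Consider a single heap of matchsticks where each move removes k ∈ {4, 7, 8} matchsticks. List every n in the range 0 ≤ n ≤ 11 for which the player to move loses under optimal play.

0, 1, 2, 3

Grundy values for subtraction set {4, 7, 8}:
g(0) = mex{} = 0
g(1) = mex{} = 0
g(2) = mex{} = 0
g(3) = mex{} = 0
g(4) = mex{0} = 1
g(5) = mex{0} = 1
g(6) = mex{0} = 1
g(7) = mex{0} = 1
g(8) = mex{0,1} = 2
g(9) = mex{0,1} = 2
g(10) = mex{0,1} = 2
g(11) = mex{0,1} = 2
The P-positions (g = 0) in 0..11 are 0, 1, 2, 3.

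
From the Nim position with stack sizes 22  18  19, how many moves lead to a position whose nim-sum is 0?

3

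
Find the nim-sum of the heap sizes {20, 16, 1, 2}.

7

Bitwise XOR of the heap sizes:
  10100  (20)
  10000  (16)
  00001  (1)
  00010  (2)
  -----
  00111  (7)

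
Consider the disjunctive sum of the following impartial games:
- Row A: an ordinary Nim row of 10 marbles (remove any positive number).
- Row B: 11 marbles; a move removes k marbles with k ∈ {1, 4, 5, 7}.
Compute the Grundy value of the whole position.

Row A is a plain Nim row of size 10, so its Grundy value is 10.
Build the Grundy sequence for row B with g(k) = mex{g(k−s) : s ∈ {1, 4, 5, 7}, s ≤ k}:
k:     0  1  2  3  4  5  6  7  8  9 10 11
g(k):  0  1  0  1  2  3  2  3  0  1  0  1
So g(11) = 1.
The value of a disjunctive sum is the nim-sum of the parts.
Combined value = 10 ⊕ 1 = 11.

11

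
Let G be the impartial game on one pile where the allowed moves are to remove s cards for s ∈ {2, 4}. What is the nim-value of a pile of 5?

2

Build the Grundy sequence with g(k) = mex{g(k−s) : s ∈ {2, 4}, s ≤ k}:
g(0) = mex{} = 0
g(1) = mex{} = 0
g(2) = mex{0} = 1
g(3) = mex{0} = 1
g(4) = mex{0,1} = 2
g(5) = mex{0,1} = 2
So g(5) = 2.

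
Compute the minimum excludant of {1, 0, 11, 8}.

2

The values 0, 1 are all present; 2 is the first non-negative integer missing from the set.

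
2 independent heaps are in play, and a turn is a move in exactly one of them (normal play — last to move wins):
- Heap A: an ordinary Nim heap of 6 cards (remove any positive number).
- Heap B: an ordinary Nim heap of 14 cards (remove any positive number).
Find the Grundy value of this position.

8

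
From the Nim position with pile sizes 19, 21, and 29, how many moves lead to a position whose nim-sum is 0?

Nim-sum: 19 ^ 21 ^ 29 = 27.
The overall nim-sum is X = 27. A pile of size p has a winning move iff p XOR X < p (reduce it to p XOR X).
  19: 19 XOR 27 = 8 < 19 — winning move (to 8).
  21: 21 XOR 27 = 14 < 21 — winning move (to 14).
  29: 29 XOR 27 = 6 < 29 — winning move (to 6).
That gives 3 winning moves.

3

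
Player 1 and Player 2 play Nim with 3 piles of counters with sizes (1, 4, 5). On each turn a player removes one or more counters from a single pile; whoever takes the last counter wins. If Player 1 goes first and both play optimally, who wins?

Player 2 wins

Bitwise XOR of the heap sizes:
  001  (1)
  100  (4)
  101  (5)
  ---
  000  (0)
The nim-sum is 0, so this is a P-position: the player to move is in a losing position under optimal play; Player 1 is about to move from it and so loses — Player 2 wins.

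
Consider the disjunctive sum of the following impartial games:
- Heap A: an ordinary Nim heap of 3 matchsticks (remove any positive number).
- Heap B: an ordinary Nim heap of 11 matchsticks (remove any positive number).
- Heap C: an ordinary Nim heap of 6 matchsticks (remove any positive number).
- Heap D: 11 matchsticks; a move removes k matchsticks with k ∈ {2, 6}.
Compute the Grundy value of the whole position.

Heap A is a plain Nim heap of size 3, so its Grundy value is 3.
Heap B is a plain Nim heap of size 11, so its Grundy value is 11.
Heap C is a plain Nim heap of size 6, so its Grundy value is 6.
Build the Grundy sequence for heap D with g(k) = mex{g(k−s) : s ∈ {2, 6}, s ≤ k}:
k:     0  1  2  3  4  5  6  7  8  9 10 11
g(k):  0  0  1  1  0  0  1  1  0  0  1  1
So g(11) = 1.
The value of a disjunctive sum is the nim-sum of the parts.
Combined value = 3 ⊕ 11 ⊕ 6 ⊕ 1 = 15.

15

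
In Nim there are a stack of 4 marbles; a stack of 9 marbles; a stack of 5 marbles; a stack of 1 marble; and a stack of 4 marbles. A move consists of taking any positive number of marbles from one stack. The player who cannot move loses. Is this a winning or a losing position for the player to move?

Bitwise XOR of the heap sizes:
  0100  (4)
  1001  (9)
  0101  (5)
  0001  (1)
  0100  (4)
  ----
  1101  (13)
The nim-sum is 13 ≠ 0, so this is an N-position: the player to move can win.

Winning position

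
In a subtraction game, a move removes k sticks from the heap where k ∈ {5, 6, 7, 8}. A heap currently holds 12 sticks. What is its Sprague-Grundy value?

Grundy values for subtraction set {5, 6, 7, 8}:
k:     0  1  2  3  4  5  6  7  8  9 10 11 12
g(k):  0  0  0  0  0  1  1  1  1  1  2  2  2
So g(12) = 2.

2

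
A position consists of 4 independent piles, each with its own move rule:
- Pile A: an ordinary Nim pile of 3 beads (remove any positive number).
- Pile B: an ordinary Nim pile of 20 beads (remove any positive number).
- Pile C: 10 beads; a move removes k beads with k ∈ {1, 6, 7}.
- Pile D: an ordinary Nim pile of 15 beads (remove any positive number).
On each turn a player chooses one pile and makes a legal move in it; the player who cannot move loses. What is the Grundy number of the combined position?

26

Pile A is a plain Nim pile of size 3, so its Grundy value is 3.
Pile B is a plain Nim pile of size 20, so its Grundy value is 20.
Grundy values for pile C (subtraction set {1, 6, 7}):
g(0) = mex{} = 0
g(1) = mex{0} = 1
g(2) = mex{1} = 0
g(3) = mex{0} = 1
g(4) = mex{1} = 0
g(5) = mex{0} = 1
g(6) = mex{0,1} = 2
g(7) = mex{0,1,2} = 3
g(8) = mex{0,1,3} = 2
g(9) = mex{0,1,2} = 3
g(10) = mex{0,1,3} = 2
So g(10) = 2.
Pile D is a plain Nim pile of size 15, so its Grundy value is 15.
By the Sprague-Grundy theorem, the Grundy value of a sum of independent games is the XOR of the component values.
Combined value = 3 ⊕ 20 ⊕ 2 ⊕ 15 = 26.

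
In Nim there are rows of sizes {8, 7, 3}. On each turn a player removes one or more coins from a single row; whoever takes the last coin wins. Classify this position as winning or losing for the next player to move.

In binary:
  1000  (8)
  0111  (7)
  0011  (3)
  ----
  1100  (12)
The nim-sum is 12 ≠ 0, so this is an N-position: the player to move can win.

Winning position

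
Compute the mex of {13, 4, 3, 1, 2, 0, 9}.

5

The values 0, 1, 2, 3, 4 are all present; 5 is the first non-negative integer missing from the set.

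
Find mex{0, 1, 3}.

2

The values 0, 1 are all present; 2 is the first non-negative integer missing from the set.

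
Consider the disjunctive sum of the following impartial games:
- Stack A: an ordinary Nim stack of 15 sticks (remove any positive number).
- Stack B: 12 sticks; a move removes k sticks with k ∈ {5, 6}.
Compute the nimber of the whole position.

15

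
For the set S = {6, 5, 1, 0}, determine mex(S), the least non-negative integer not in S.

The values 0, 1 are all present; 2 is the first non-negative integer missing from the set.

2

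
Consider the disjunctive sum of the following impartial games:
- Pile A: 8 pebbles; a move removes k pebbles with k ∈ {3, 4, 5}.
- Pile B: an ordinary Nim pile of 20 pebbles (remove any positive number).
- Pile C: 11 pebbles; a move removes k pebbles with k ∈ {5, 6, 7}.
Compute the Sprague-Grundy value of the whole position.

22

For pile A, compute g(0), g(1), … with moves {3, 4, 5}:
g(0) = mex{} = 0
g(1) = mex{} = 0
g(2) = mex{} = 0
g(3) = mex{0} = 1
g(4) = mex{0} = 1
g(5) = mex{0} = 1
g(6) = mex{0,1} = 2
g(7) = mex{0,1} = 2
g(8) = mex{1} = 0
So g(8) = 0.
Pile B is a plain Nim pile of size 20, so its Grundy value is 20.
Grundy values for pile C (subtraction set {5, 6, 7}):
g(0) = mex{} = 0
g(1) = mex{} = 0
g(2) = mex{} = 0
g(3) = mex{} = 0
g(4) = mex{} = 0
g(5) = mex{0} = 1
g(6) = mex{0} = 1
g(7) = mex{0} = 1
g(8) = mex{0} = 1
g(9) = mex{0} = 1
g(10) = mex{0,1} = 2
g(11) = mex{0,1} = 2
So g(11) = 2.
By the Sprague-Grundy theorem, the Grundy value of a sum of independent games is the XOR of the component values.
Combined value = 0 ⊕ 20 ⊕ 2 = 22.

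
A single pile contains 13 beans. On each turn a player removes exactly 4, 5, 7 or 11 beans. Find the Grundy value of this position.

3

Build the Grundy sequence with g(k) = mex{g(k−s) : s ∈ {4, 5, 7, 11}, s ≤ k}:
k:     0  1  2  3  4  5  6  7  8  9 10 11 12 13
g(k):  0  0  0  0  1  1  1  1  2  2  2  2  3  3
So g(13) = 3.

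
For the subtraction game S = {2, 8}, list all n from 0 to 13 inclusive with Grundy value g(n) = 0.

Grundy values for subtraction set {2, 8}:
k:     0  1  2  3  4  5  6  7  8  9 10 11 12 13
g(k):  0  0  1  1  0  0  1  1  2  2  0  0  1  1
The P-positions (g = 0) in 0..13 are 0, 1, 4, 5, 10, 11.

0, 1, 4, 5, 10, 11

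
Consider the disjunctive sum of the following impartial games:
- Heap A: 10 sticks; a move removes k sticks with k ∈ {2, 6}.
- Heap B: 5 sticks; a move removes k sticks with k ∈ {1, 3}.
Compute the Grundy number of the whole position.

0

Build the Grundy sequence for heap A with g(k) = mex{g(k−s) : s ∈ {2, 6}, s ≤ k}:
k:     0  1  2  3  4  5  6  7  8  9 10
g(k):  0  0  1  1  0  0  1  1  0  0  1
So g(10) = 1.
Grundy values for heap B (subtraction set {1, 3}):
k:     0  1  2  3  4  5
g(k):  0  1  0  1  0  1
So g(5) = 1.
By the Sprague-Grundy theorem, the Grundy value of a sum of independent games is the XOR of the component values.
Combined value = 1 ⊕ 1 = 0.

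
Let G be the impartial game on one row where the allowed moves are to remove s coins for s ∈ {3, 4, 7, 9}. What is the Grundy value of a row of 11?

3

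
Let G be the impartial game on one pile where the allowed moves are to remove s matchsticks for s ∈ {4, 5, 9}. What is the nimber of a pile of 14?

0

Build the Grundy sequence with g(k) = mex{g(k−s) : s ∈ {4, 5, 9}, s ≤ k}:
k:     0  1  2  3  4  5  6  7  8  9 10 11 12 13 14
g(k):  0  0  0  0  1  1  1  1  2  2  2  2  3  0  0
So g(14) = 0.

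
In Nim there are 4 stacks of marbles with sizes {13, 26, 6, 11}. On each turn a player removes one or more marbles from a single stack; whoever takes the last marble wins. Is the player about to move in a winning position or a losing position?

Compute the nim-sum pairwise:
13 ^ 26 = 23
23 ^ 6 = 17
17 ^ 11 = 26
The nim-sum is 26 ≠ 0, so this is an N-position: the player to move can win.

Winning position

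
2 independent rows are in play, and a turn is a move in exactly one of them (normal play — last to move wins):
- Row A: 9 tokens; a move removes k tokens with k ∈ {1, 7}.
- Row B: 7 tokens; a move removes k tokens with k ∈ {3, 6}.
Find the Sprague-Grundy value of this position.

Build the Grundy sequence for row A with g(k) = mex{g(k−s) : s ∈ {1, 7}, s ≤ k}:
g(0) = mex{} = 0
g(1) = mex{0} = 1
g(2) = mex{1} = 0
g(3) = mex{0} = 1
g(4) = mex{1} = 0
g(5) = mex{0} = 1
g(6) = mex{1} = 0
g(7) = mex{0} = 1
g(8) = mex{1} = 0
g(9) = mex{0} = 1
So g(9) = 1.
Grundy values for row B (subtraction set {3, 6}):
g(0) = mex{} = 0
g(1) = mex{} = 0
g(2) = mex{} = 0
g(3) = mex{0} = 1
g(4) = mex{0} = 1
g(5) = mex{0} = 1
g(6) = mex{0,1} = 2
g(7) = mex{0,1} = 2
So g(7) = 2.
By the Sprague-Grundy theorem, the Grundy value of a sum of independent games is the XOR of the component values.
Combined value = 1 ⊕ 2 = 3.

3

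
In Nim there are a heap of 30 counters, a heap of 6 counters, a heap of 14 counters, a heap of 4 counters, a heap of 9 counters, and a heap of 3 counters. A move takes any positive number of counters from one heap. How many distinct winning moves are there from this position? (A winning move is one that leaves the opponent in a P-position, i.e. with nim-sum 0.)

Compute the nim-sum pairwise:
30 ⊕ 6 = 24
24 ⊕ 14 = 22
22 ⊕ 4 = 18
18 ⊕ 9 = 27
27 ⊕ 3 = 24
The overall nim-sum is X = 24. A heap of size p has a winning move iff p XOR X < p (reduce it to p XOR X).
  30: 30 XOR 24 = 6 < 30 — winning move (to 6).
  6: 6 XOR 24 = 30 ≥ 6 — no move.
  14: 14 XOR 24 = 22 ≥ 14 — no move.
  4: 4 XOR 24 = 28 ≥ 4 — no move.
  9: 9 XOR 24 = 17 ≥ 9 — no move.
  3: 3 XOR 24 = 27 ≥ 3 — no move.
That gives 1 winning move.

1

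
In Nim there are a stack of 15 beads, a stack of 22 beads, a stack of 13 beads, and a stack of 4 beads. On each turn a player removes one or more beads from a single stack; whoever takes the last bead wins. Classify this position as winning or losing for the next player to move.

Winning position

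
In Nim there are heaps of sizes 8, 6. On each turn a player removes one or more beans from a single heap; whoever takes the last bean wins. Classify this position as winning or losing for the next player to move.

Nim-sum: 8 XOR 6 = 14.
The nim-sum is 14 ≠ 0, so this is an N-position: the player to move can win.

Winning position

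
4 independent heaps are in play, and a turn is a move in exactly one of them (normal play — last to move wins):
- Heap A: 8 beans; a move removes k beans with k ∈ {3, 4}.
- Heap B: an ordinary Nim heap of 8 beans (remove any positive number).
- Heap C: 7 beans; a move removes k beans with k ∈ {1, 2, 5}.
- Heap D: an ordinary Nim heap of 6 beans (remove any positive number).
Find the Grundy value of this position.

15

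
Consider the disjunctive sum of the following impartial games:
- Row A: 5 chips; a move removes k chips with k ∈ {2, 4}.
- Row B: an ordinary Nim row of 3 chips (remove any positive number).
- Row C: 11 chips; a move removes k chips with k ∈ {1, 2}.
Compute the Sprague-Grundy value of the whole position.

3

Build the Grundy sequence for row A with g(k) = mex{g(k−s) : s ∈ {2, 4}, s ≤ k}:
g(0) = mex{} = 0
g(1) = mex{} = 0
g(2) = mex{0} = 1
g(3) = mex{0} = 1
g(4) = mex{0,1} = 2
g(5) = mex{0,1} = 2
So g(5) = 2.
Row B is a plain Nim row of size 3, so its Grundy value is 3.
For row C, compute g(0), g(1), … with moves {1, 2}:
g(0) = mex{} = 0
g(1) = mex{0} = 1
g(2) = mex{0,1} = 2
g(3) = mex{1,2} = 0
g(4) = mex{0,2} = 1
g(5) = mex{0,1} = 2
g(6) = mex{1,2} = 0
g(7) = mex{0,2} = 1
g(8) = mex{0,1} = 2
g(9) = mex{1,2} = 0
g(10) = mex{0,2} = 1
g(11) = mex{0,1} = 2
So g(11) = 2.
The value of a disjunctive sum is the nim-sum of the parts.
Combined value = 2 XOR 3 XOR 2 = 3.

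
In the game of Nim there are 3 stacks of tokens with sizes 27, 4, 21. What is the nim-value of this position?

Compute the nim-sum pairwise:
27 ^ 4 = 31
31 ^ 21 = 10

10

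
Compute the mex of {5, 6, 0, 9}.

0 is in the set but 1 is not, so the mex is 1.

1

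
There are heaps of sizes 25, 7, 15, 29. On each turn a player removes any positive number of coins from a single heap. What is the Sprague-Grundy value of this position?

Nim-sum: 25 ^ 7 ^ 15 ^ 29 = 12.

12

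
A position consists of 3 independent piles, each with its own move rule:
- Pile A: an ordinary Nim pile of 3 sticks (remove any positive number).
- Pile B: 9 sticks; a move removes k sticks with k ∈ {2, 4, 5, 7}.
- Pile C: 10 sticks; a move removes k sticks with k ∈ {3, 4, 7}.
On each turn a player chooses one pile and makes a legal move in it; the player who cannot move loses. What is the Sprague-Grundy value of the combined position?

Pile A is a plain Nim pile of size 3, so its Grundy value is 3.
Grundy values for pile B (subtraction set {2, 4, 5, 7}):
g(0) = mex{} = 0
g(1) = mex{} = 0
g(2) = mex{0} = 1
g(3) = mex{0} = 1
g(4) = mex{0,1} = 2
g(5) = mex{0,1} = 2
g(6) = mex{0,1,2} = 3
g(7) = mex{0,1,2} = 3
g(8) = mex{0,1,2,3} = 4
g(9) = mex{1,2,3} = 0
So g(9) = 0.
For pile C, compute g(0), g(1), … with moves {3, 4, 7}:
k:     0  1  2  3  4  5  6  7  8  9 10
g(k):  0  0  0  1  1  1  2  2  2  3  0
So g(10) = 0.
By the Sprague-Grundy theorem, the Grundy value of a sum of independent games is the XOR of the component values.
Combined value = 3 XOR 0 XOR 0 = 3.

3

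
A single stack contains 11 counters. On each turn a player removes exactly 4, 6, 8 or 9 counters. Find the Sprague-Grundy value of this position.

2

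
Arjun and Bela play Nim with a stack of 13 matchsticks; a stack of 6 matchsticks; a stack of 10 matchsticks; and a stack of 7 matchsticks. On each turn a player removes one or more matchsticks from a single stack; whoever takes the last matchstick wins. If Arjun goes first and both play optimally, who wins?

Compute the nim-sum pairwise:
13 ^ 6 = 11
11 ^ 10 = 1
1 ^ 7 = 6
The nim-sum is 6 ≠ 0, so this is an N-position: the player to move can win; Arjun has a winning move.

Arjun wins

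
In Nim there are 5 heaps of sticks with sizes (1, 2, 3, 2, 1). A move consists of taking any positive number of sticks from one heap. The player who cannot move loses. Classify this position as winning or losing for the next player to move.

Winning position

In binary:
  01  (1)
  10  (2)
  11  (3)
  10  (2)
  01  (1)
  --
  11  (3)
The nim-sum is 3 ≠ 0, so this is an N-position: the player to move can win.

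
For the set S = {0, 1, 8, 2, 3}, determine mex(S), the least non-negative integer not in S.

The values 0, 1, 2, 3 are all present; 4 is the first non-negative integer missing from the set.

4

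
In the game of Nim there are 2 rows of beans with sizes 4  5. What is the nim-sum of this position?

In binary:
  100  (4)
  101  (5)
  ---
  001  (1)

1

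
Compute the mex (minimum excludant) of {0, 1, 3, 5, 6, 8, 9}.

The values 0, 1 are all present; 2 is the first non-negative integer missing from the set.

2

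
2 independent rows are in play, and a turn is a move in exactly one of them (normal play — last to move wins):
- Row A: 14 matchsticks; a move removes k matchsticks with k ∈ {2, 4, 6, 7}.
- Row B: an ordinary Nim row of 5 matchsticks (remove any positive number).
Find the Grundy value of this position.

7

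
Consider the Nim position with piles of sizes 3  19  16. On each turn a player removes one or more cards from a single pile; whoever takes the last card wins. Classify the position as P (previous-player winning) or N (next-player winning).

P-position

In binary:
  00011  (3)
  10011  (19)
  10000  (16)
  -----
  00000  (0)
The nim-sum is 0, so this is a P-position: the player to move is in a losing position under optimal play.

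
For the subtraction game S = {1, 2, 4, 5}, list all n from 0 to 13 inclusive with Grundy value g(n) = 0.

Build the Grundy sequence with g(k) = mex{g(k−s) : s ∈ {1, 2, 4, 5}, s ≤ k}:
g(0) = mex{} = 0
g(1) = mex{0} = 1
g(2) = mex{0,1} = 2
g(3) = mex{1,2} = 0
g(4) = mex{0,2} = 1
g(5) = mex{0,1} = 2
g(6) = mex{1,2} = 0
g(7) = mex{0,2} = 1
g(8) = mex{0,1} = 2
g(9) = mex{1,2} = 0
g(10) = mex{0,2} = 1
g(11) = mex{0,1} = 2
g(12) = mex{1,2} = 0
g(13) = mex{0,2} = 1
The P-positions (g = 0) in 0..13 are 0, 3, 6, 9, 12.

0, 3, 6, 9, 12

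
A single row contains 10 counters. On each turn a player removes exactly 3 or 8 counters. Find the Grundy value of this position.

Compute g(0), g(1), … for moves {3, 8}:
k:     0  1  2  3  4  5  6  7  8  9 10
g(k):  0  0  0  1  1  1  0  0  2  1  1
So g(10) = 1.

1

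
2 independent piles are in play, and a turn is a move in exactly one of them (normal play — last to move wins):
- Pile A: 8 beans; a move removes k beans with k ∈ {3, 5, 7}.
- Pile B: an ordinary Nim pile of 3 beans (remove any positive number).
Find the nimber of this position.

Build the Grundy sequence for pile A with g(k) = mex{g(k−s) : s ∈ {3, 5, 7}, s ≤ k}:
g(0) = mex{} = 0
g(1) = mex{} = 0
g(2) = mex{} = 0
g(3) = mex{0} = 1
g(4) = mex{0} = 1
g(5) = mex{0} = 1
g(6) = mex{0,1} = 2
g(7) = mex{0,1} = 2
g(8) = mex{0,1} = 2
So g(8) = 2.
Pile B is a plain Nim pile of size 3, so its Grundy value is 3.
By the Sprague-Grundy theorem, the Grundy value of a sum of independent games is the XOR of the component values.
Combined value = 2 XOR 3 = 1.

1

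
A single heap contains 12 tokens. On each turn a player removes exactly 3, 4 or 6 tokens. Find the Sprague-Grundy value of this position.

1

Compute g(0), g(1), … for moves {3, 4, 6}:
k:     0  1  2  3  4  5  6  7  8  9 10 11 12
g(k):  0  0  0  1  1  1  2  2  2  0  0  0  1
So g(12) = 1.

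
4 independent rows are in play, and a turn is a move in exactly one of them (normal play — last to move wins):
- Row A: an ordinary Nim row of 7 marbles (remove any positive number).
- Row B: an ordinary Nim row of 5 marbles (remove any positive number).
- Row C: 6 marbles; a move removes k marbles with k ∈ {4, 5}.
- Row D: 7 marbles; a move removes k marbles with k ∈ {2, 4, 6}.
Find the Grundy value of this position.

0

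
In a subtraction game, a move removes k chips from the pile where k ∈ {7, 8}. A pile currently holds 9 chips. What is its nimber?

1

Grundy values for subtraction set {7, 8}:
k:     0  1  2  3  4  5  6  7  8  9
g(k):  0  0  0  0  0  0  0  1  1  1
So g(9) = 1.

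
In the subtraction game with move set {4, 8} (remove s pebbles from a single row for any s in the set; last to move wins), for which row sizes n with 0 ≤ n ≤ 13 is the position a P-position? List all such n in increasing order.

0, 1, 2, 3, 12, 13

Build the Grundy sequence with g(k) = mex{g(k−s) : s ∈ {4, 8}, s ≤ k}:
g(0) = mex{} = 0
g(1) = mex{} = 0
g(2) = mex{} = 0
g(3) = mex{} = 0
g(4) = mex{0} = 1
g(5) = mex{0} = 1
g(6) = mex{0} = 1
g(7) = mex{0} = 1
g(8) = mex{0,1} = 2
g(9) = mex{0,1} = 2
g(10) = mex{0,1} = 2
g(11) = mex{0,1} = 2
g(12) = mex{1,2} = 0
g(13) = mex{1,2} = 0
The P-positions (g = 0) in 0..13 are 0, 1, 2, 3, 12, 13.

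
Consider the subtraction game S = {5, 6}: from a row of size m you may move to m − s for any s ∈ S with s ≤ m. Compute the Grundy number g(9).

Grundy values for subtraction set {5, 6}:
k:     0  1  2  3  4  5  6  7  8  9
g(k):  0  0  0  0  0  1  1  1  1  1
So g(9) = 1.

1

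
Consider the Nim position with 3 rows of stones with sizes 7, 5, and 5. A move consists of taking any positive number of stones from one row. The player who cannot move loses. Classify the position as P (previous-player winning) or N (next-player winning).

N-position

Compute the nim-sum pairwise:
7 ^ 5 = 2
2 ^ 5 = 7
The nim-sum is 7 ≠ 0, so this is an N-position: the player to move can win.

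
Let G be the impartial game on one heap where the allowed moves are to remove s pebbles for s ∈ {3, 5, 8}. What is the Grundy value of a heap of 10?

3

Compute g(0), g(1), … for moves {3, 5, 8}:
g(0) = mex{} = 0
g(1) = mex{} = 0
g(2) = mex{} = 0
g(3) = mex{0} = 1
g(4) = mex{0} = 1
g(5) = mex{0} = 1
g(6) = mex{0,1} = 2
g(7) = mex{0,1} = 2
g(8) = mex{0,1} = 2
g(9) = mex{0,1,2} = 3
g(10) = mex{0,1,2} = 3
So g(10) = 3.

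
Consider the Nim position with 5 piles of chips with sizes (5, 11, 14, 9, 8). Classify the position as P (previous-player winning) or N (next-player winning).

Write each in binary and XOR column by column:
  0101  (5)
  1011  (11)
  1110  (14)
  1001  (9)
  1000  (8)
  ----
  0001  (1)
The nim-sum is 1 ≠ 0, so this is an N-position: the player to move can win.

N-position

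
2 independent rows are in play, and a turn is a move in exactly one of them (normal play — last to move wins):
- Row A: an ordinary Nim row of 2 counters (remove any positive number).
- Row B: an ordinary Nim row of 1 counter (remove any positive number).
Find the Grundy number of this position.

Row A is a plain Nim row of size 2, so its Grundy value is 2.
Row B is a plain Nim row of size 1, so its Grundy value is 1.
By the Sprague-Grundy theorem, the Grundy value of a sum of independent games is the XOR of the component values.
Combined value = 2 ⊕ 1 = 3.

3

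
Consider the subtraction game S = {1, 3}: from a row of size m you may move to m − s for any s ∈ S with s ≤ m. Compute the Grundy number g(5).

1

Compute g(0), g(1), … for moves {1, 3}:
g(0) = mex{} = 0
g(1) = mex{0} = 1
g(2) = mex{1} = 0
g(3) = mex{0} = 1
g(4) = mex{1} = 0
g(5) = mex{0} = 1
So g(5) = 1.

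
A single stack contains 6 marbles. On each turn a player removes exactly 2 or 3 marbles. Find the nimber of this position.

Build the Grundy sequence with g(k) = mex{g(k−s) : s ∈ {2, 3}, s ≤ k}:
k:     0  1  2  3  4  5  6
g(k):  0  0  1  1  2  0  0
So g(6) = 0.

0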